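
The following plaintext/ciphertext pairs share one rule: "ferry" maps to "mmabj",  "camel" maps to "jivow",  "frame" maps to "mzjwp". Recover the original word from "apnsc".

their

In ferry: f→m is +7, e→m is +8, r→a is +9, r→b is +10 — the shift increases by 1 each position. The shift increases by 1 at each position, starting from +7: 7, 8, 9, ….
Decoding apnsc: a−7=t, p−8=h, n−9=e, s−10=i, c−11=r.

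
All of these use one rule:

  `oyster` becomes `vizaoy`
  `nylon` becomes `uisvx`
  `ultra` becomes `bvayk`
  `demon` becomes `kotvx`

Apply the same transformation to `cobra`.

Shifts by position in oyster: pos 0: o→v (+7), pos 1: y→i (+10), pos 2: s→z (+7), pos 3: t→a (+7), pos 4: e→o (+10), pos 5: r→y (+7) — repeating every 3. A repeating key of period 3 is used — shifts +7, +10, +7 over and over.
For cobra: c+7=j, o+10=y, b+7=i, r+7=y, a+10=k.

jyiyk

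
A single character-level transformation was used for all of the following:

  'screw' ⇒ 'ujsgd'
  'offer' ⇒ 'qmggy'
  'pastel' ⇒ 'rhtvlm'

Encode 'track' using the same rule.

Shifts by position in screw: pos 0: s→u (+2), pos 1: c→j (+7), pos 2: r→s (+1), pos 3: e→g (+2), pos 4: w→d (+7) — repeating every 3. It's a Vigenère-style cipher with numeric key [2,7,1]: position i shifts by key[i mod 3].
For track: t+2=v, r+7=y, a+1=b, c+2=e, k+7=r.

vyber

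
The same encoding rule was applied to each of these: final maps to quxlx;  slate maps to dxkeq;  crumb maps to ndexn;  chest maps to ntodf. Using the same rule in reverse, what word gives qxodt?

flesh

Shifts by position in final: pos 0: f→q (+11), pos 1: i→u (+12), pos 2: n→x (+10), pos 3: a→l (+11), pos 4: l→x (+12) — repeating every 3. The shifts repeat in a cycle of length 3: positions 0,1,… shift by +11, +12, +10, then the pattern repeats.
Undoing it on qxodt: q−11=f, x−12=l, o−10=e, d−11=s, t−12=h.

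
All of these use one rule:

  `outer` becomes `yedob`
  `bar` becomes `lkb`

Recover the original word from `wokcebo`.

measure

Compare letters: o→y is +10, u→e is +10, t→d is +10 — a constant shift. Every letter moves 10 places later in the alphabet, wrapping around z→a.
Decoding wokcebo: w−10=m, o−10=e, k−10=a, c−10=s, e−10=u, b−10=r, o−10=e.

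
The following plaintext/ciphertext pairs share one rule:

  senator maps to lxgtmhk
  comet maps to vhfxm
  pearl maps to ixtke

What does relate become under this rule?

kxetmx

Compare letters: s→l is +19, e→x is +19, n→g is +19 — a constant shift. It's a constant shift of +19 (ROT19).
For relate: r+19=k, e+19=x, l+19=e, a+19=t, t+19=m, e+19=x.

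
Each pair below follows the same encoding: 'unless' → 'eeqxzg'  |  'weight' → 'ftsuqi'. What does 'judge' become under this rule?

qspgv

The output letters match the input read backwards, each shifted +12: unless reversed is sselnu. Read the word backwards and shift each letter +12.
Applying it to judge: reverse → egduj; then shift: e+12=q, g+12=s, d+12=p, u+12=g, j+12=v.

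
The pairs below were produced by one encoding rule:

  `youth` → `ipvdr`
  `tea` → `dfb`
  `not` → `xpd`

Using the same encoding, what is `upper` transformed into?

The shift depends on letter class: consonant y→i is +10, but vowel o→p is +1. Vowels shift forward by 1 and consonants shift forward by 10.
On upper: u(vowel)+1=v, p(cons)+10=z, p(cons)+10=z, e(vowel)+1=f, r(cons)+10=b.

vzzfb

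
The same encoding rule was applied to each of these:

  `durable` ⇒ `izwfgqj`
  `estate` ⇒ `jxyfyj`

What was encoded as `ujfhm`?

It's a constant shift of +5 (ROT5).
Undoing it on ujfhm: u−5=p, j−5=e, f−5=a, h−5=c, m−5=h.

peach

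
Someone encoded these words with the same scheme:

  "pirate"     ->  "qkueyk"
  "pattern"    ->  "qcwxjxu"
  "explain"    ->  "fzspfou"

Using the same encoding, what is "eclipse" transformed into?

feomuyl

In pirate: p→q is +1, i→k is +2, r→u is +3, a→e is +4 — the shift increases by 1 each position. Each letter shifts forward by (position + 1), i.e. 1, 2, 3, … — the shift grows by one for each successive letter.
On eclipse: e+1=f, c+2=e, l+3=o, i+4=m, p+5=u, s+6=y, e+7=l.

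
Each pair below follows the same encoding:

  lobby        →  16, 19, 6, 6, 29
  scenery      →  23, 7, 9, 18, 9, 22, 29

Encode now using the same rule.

Letters become their 1-based position plus 4 (so a→5, b→6, …).
For now: n=14→18, o=15→19, w=23→27.

18, 19, 27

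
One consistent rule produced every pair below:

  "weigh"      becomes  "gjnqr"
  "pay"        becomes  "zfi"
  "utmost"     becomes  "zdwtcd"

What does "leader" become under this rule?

The shift depends on letter class: consonant w→g is +10, but vowel e→j is +5. Two shifts are in play — +5 for a/e/i/o/u, +10 for every other letter.
Applying it to leader: l(cons)+10=v, e(vowel)+5=j, a(vowel)+5=f, d(cons)+10=n, e(vowel)+5=j, r(cons)+10=b.

vjfnjb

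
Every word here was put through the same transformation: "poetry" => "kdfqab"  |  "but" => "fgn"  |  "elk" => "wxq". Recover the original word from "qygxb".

plume

The output letters match the input read backwards, each shifted +12: poetry reversed is yrteop. Read the word backwards and shift each letter +12.
Decoding qygxb: shift back: q−12=e, y−12=m, g−12=u, x−12=l, b−12=p → emulp; then reverse → plume.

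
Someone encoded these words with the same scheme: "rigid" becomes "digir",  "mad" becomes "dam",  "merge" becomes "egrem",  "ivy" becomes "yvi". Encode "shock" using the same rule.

The output letters match the input read backwards: rigid reversed is digir. The word is simply reversed.
Applying it to shock: reverse → kcohs.

kcohs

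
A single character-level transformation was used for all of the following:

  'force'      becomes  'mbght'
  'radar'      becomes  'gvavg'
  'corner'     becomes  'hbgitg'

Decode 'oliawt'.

Each letter's alphabet position (a=0..z=25) is mapped through 19·x+21 mod 26 — an affine cipher.
Decoding oliawt: o(14)→11·(14−21)≡1=b; l(11)→11·(11−21)≡20=u; i(8)→11·(8−21)≡13=n; a(0)→11·(0−21)≡3=d; w(22)→11·(22−21)≡11=l; t(19)→11·(19−21)≡4=e (all mod 26).

bundle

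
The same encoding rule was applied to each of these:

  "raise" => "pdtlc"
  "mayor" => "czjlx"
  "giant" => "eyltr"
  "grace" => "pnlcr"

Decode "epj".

yet

The output letters match the input read backwards, each shifted +11: raise reversed is esiar. The word is reversed, then every letter is shifted forward by 11.
Reversing it on epj: shift back: e−11=t, p−11=e, j−11=y → tey; then reverse → yet.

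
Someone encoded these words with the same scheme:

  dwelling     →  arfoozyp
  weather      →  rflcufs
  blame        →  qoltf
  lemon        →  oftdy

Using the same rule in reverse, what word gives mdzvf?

voice

d(3)→a(0) and w(22)→r(17) fit y≡5x+11 (mod 26); the inverse of 5 mod 26 is 21. Each letter's alphabet position (a=0..z=25) is mapped through 5·x+11 mod 26 — an affine cipher.
Decoding mdzvf: m(12)→21·(12−11)≡21=v; d(3)→21·(3−11)≡14=o; z(25)→21·(25−11)≡8=i; v(21)→21·(21−11)≡2=c; f(5)→21·(5−11)≡4=e (all mod 26).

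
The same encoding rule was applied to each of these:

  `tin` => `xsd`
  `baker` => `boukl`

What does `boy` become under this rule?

iyl

The output letters match the input read backwards, each shifted +10: tin reversed is nit. Read the word backwards and shift each letter +10.
For boy: reverse → yob; then shift: y+10=i, o+10=y, b+10=l.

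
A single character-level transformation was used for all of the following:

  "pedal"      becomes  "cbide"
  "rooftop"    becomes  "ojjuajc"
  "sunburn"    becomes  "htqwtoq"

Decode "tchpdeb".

upscale

p(15)→c(2) and e(4)→b(1) fit y≡19x+3 (mod 26); the inverse of 19 mod 26 is 11. Each letter's alphabet position (a=0..z=25) is mapped through 19·x+3 mod 26 — an affine cipher.
Decoding tchpdeb: t(19)→11·(19−3)≡20=u; c(2)→11·(2−3)≡15=p; h(7)→11·(7−3)≡18=s; p(15)→11·(15−3)≡2=c; d(3)→11·(3−3)≡0=a; e(4)→11·(4−3)≡11=l; b(1)→11·(1−3)≡4=e (all mod 26).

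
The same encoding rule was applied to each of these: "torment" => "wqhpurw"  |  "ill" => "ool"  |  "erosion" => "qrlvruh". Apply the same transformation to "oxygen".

The output letters match the input read backwards, each shifted +3: torment reversed is tnemrot. The word is reversed, then every letter is shifted forward by 3.
For oxygen: reverse → negyxo; then shift: n+3=q, e+3=h, g+3=j, y+3=b, x+3=a, o+3=r.

qhjbar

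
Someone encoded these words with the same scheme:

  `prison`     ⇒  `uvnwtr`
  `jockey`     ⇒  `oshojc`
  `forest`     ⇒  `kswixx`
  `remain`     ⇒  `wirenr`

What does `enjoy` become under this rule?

jrosd

Shifts by position in prison: pos 0: p→u (+5), pos 1: r→v (+4), pos 2: i→n (+5), pos 3: s→w (+4) — repeating every 2. It's a Vigenère-style cipher with numeric key [5,4]: position i shifts by key[i mod 2].
Applying it to enjoy: e+5=j, n+4=r, j+5=o, o+4=s, y+5=d.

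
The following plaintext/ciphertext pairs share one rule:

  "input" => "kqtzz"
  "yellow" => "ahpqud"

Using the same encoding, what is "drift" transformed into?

fumkz

In input: i→k is +2, n→q is +3, p→t is +4, u→z is +5 — the shift increases by 1 each position. Each letter shifts forward by (position + 2), i.e. 2, 3, 4, … — the shift grows by one for each successive letter.
On drift: d+2=f, r+3=u, i+4=m, f+5=k, t+6=z.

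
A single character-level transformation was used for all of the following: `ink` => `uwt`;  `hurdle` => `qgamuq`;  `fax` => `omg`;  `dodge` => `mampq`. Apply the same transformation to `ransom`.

amwbav

The shift depends on letter class: consonant n→w is +9, but vowel i→u is +12. The rule splits by letter class: vowels +12, consonants +9.
Applying it to ransom: r(cons)+9=a, a(vowel)+12=m, n(cons)+9=w, s(cons)+9=b, o(vowel)+12=a, m(cons)+9=v.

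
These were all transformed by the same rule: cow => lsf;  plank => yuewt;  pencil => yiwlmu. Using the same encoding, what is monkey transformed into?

vswtih

The shift depends on letter class: consonant c→l is +9, but vowel o→s is +4. The rule splits by letter class: vowels +4, consonants +9.
On monkey: m(cons)+9=v, o(vowel)+4=s, n(cons)+9=w, k(cons)+9=t, e(vowel)+4=i, y(cons)+9=h.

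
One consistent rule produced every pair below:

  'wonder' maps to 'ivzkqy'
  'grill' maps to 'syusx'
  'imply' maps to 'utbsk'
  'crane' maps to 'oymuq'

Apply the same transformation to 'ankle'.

Shifts by position in wonder: pos 0: w→i (+12), pos 1: o→v (+7), pos 2: n→z (+12), pos 3: d→k (+7) — repeating every 2. It's a Vigenère-style cipher with numeric key [12,7]: position i shifts by key[i mod 2].
For ankle: a+12=m, n+7=u, k+12=w, l+7=s, e+12=q.

muwsq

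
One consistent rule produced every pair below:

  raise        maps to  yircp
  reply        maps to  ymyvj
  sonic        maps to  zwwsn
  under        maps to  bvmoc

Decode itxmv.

block

In raise: r→y is +7, a→i is +8, i→r is +9, s→c is +10 — the shift increases by 1 each position. The shift increases by 1 at each position, starting from +7: 7, 8, 9, ….
Undoing it on itxmv: i−7=b, t−8=l, x−9=o, m−10=c, v−11=k.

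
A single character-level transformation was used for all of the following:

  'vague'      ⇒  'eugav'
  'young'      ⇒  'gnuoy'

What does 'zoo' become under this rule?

ooz

It's just the letters in reverse order.
On zoo: reverse → ooz.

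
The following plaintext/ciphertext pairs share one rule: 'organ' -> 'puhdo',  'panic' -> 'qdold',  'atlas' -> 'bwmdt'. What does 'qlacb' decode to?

Shifts by position in organ: pos 0: o→p (+1), pos 1: r→u (+3), pos 2: g→h (+1), pos 3: a→d (+3) — repeating every 2. A repeating key of period 2 is used — shifts +1, +3 over and over.
Decoding qlacb: q−1=p, l−3=i, a−1=z, c−3=z, b−1=a.

pizza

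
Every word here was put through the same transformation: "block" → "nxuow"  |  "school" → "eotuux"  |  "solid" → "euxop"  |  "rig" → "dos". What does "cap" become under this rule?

ogb

The shift depends on letter class: consonant b→n is +12, but vowel o→u is +6. Vowels shift forward by 6 and consonants shift forward by 12.
On cap: c(cons)+12=o, a(vowel)+6=g, p(cons)+12=b.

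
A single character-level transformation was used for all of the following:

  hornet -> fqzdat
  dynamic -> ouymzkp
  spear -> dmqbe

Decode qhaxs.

The output letters match the input read backwards, each shifted +12: hornet reversed is tenroh. The word is reversed, then every letter is shifted forward by 12.
Reversing it on qhaxs: shift back: q−12=e, h−12=v, a−12=o, x−12=l, s−12=g → evolg; then reverse → glove.

glove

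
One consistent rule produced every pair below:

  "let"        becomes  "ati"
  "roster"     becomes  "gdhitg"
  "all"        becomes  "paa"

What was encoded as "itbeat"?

temple

Compare letters: l→a is +15, e→t is +15, t→i is +15 — a constant shift. This is a Caesar cipher with shift 15.
Decoding itbeat: i−15=t, t−15=e, b−15=m, e−15=p, a−15=l, t−15=e.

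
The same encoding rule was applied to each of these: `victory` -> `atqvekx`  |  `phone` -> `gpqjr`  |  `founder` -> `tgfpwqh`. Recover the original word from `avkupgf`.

density

The output letters match the input read backwards, each shifted +2: victory reversed is yrotciv. Read the word backwards and shift each letter +2.
Reversing it on avkupgf: shift back: a−2=y, v−2=t, k−2=i, u−2=s, p−2=n, g−2=e, f−2=d → ytisned; then reverse → density.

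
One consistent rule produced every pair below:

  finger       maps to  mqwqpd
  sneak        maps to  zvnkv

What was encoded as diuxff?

In finger: f→m is +7, i→q is +8, n→w is +9, g→q is +10 — the shift increases by 1 each position. The shift increases by 1 at each position, starting from +7: 7, 8, 9, ….
Undoing it on diuxff: d−7=w, i−8=a, u−9=l, x−10=n, f−11=u, f−12=t.

walnut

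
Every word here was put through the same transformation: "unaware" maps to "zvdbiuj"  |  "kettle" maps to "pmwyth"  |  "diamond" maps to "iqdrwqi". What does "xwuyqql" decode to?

sorting

The shifts repeat in a cycle of length 3: positions 0,1,… shift by +5, +8, +3, then the pattern repeats.
Decoding xwuyqql: x−5=s, w−8=o, u−3=r, y−5=t, q−8=i, q−3=n, l−5=g.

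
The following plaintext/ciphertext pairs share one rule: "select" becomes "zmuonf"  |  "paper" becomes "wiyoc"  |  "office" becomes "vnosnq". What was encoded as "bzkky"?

urban

The shift increases by 1 at each position, starting from +7: 7, 8, 9, ….
Decoding bzkky: b−7=u, z−8=r, k−9=b, k−10=a, y−11=n.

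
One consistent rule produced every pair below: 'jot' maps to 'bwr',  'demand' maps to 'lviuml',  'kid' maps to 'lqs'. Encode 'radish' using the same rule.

paqliz

The output letters match the input read backwards, each shifted +8: jot reversed is toj. The word is reversed, then every letter is shifted forward by 8.
For radish: reverse → hsidar; then shift: h+8=p, s+8=a, i+8=q, d+8=l, a+8=i, r+8=z.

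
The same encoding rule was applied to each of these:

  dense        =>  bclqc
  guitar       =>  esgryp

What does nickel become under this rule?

Each letter is shifted forward by 24 in the alphabet (a Caesar shift of +24).
On nickel: n+24=l, i+24=g, c+24=a, k+24=i, e+24=c, l+24=j.

lgaicj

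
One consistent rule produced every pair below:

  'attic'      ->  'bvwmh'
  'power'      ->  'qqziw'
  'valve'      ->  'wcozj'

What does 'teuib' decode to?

screw

Letter i (0-indexed) is shifted by i+1, so successive shifts are 1, 2, 3, ….
Undoing it on teuib: t−1=s, e−2=c, u−3=r, i−4=e, b−5=w.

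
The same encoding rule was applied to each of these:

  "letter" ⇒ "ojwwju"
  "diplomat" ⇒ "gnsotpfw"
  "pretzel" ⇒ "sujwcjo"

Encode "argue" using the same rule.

fujzj

The shift depends on letter class: consonant l→o is +3, but vowel e→j is +5. The rule splits by letter class: vowels +5, consonants +3.
Applying it to argue: a(vowel)+5=f, r(cons)+3=u, g(cons)+3=j, u(vowel)+5=z, e(vowel)+5=j.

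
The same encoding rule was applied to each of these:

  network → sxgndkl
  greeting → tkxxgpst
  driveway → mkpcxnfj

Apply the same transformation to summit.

vrhhpg

n(13)→s(18) and e(4)→x(23) fit y≡11x+5 (mod 26); the inverse of 11 mod 26 is 19. This is an affine cipher: with a=0,…,z=25, each position x becomes (11x+5) mod 26.
On summit: s(18)→11·18+5≡21=v; u(20)→11·20+5≡17=r; m(12)→11·12+5≡7=h; m(12)→11·12+5≡7=h; i(8)→11·8+5≡15=p; t(19)→11·19+5≡6=g (all mod 26).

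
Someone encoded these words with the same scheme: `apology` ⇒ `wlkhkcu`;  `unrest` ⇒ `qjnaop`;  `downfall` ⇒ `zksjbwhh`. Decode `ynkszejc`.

Compare letters: a→w is +22, p→l is +22, o→k is +22 — a constant shift. Each letter is shifted forward by 22 in the alphabet (a Caesar shift of +22).
Undoing it on ynkszejc: y−22=c, n−22=r, k−22=o, s−22=w, z−22=d, e−22=i, j−22=n, c−22=g.

crowding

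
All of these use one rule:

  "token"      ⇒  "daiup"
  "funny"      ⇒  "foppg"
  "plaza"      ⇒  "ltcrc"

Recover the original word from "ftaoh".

This is an affine cipher: with a=0,…,z=25, each position x becomes (11x+2) mod 26.
Reversing it on ftaoh: f(5)→19·(5−2)≡5=f; t(19)→19·(19−2)≡11=l; a(0)→19·(0−2)≡14=o; o(14)→19·(14−2)≡20=u; h(7)→19·(7−2)≡17=r (all mod 26).

flour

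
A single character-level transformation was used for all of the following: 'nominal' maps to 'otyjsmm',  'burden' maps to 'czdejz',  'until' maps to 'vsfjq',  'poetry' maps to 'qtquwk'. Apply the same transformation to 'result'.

sjevqf

Shifts by position in nominal: pos 0: n→o (+1), pos 1: o→t (+5), pos 2: m→y (+12), pos 3: i→j (+1), pos 4: n→s (+5), pos 5: a→m (+12) — repeating every 3. It's a Vigenère-style cipher with numeric key [1,5,12]: position i shifts by key[i mod 3].
Applying it to result: r+1=s, e+5=j, s+12=e, u+1=v, l+5=q, t+12=f.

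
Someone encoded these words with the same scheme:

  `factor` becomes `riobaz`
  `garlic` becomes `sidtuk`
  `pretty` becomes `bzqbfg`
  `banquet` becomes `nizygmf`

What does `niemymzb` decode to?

basement

A repeating key of period 2 is used — shifts +12, +8 over and over.
Undoing it on niemymzb: n−12=b, i−8=a, e−12=s, m−8=e, y−12=m, m−8=e, z−12=n, b−8=t.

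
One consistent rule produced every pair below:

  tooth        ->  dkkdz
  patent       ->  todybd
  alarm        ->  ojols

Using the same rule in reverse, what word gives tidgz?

pitch

t(19)→d(3) and o(14)→k(10) fit y≡9x+14 (mod 26); the inverse of 9 mod 26 is 3. Treating letters as 0–25, the rule is x ↦ 9x + 14 (mod 26).
Reversing it on tidgz: t(19)→3·(19−14)≡15=p; i(8)→3·(8−14)≡8=i; d(3)→3·(3−14)≡19=t; g(6)→3·(6−14)≡2=c; z(25)→3·(25−14)≡7=h (all mod 26).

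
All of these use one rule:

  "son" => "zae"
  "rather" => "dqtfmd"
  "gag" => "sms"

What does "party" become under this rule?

kfdmb

Read the word backwards and shift each letter +12.
On party: reverse → ytrap; then shift: y+12=k, t+12=f, r+12=d, a+12=m, p+12=b.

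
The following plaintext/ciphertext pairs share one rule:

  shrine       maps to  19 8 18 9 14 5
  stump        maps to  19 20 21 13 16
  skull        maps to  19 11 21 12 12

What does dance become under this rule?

s is letter #19 and maps to 19: an offset of 0. Letters become their 1-indexed alphabet positions: a=1 … z=26.
For dance: d=4→4, a=1→1, n=14→14, c=3→3, e=5→5.

4 1 14 3 5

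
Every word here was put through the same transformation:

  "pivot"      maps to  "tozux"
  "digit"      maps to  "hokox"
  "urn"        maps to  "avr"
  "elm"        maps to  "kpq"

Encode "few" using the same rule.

Vowels shift forward by 6 and consonants shift forward by 4.
Applying it to few: f(cons)+4=j, e(vowel)+6=k, w(cons)+4=a.

jka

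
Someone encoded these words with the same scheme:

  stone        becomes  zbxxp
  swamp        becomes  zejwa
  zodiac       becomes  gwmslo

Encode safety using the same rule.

ziooek

In stone: s→z is +7, t→b is +8, o→x is +9, n→x is +10 — the shift increases by 1 each position. Each letter shifts forward by (position + 7), i.e. 7, 8, 9, … — the shift grows by one for each successive letter.
On safety: s+7=z, a+8=i, f+9=o, e+10=o, t+11=e, y+12=k.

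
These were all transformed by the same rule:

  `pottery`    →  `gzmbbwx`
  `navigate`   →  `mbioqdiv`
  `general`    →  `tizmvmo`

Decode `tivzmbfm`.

Two steps: reverse the string, then apply a Caesar shift of +8.
Reversing it on tivzmbfm: shift back: t−8=l, i−8=a, v−8=n, z−8=r, m−8=e, b−8=t, f−8=x, m−8=e → lanretxe; then reverse → external.

external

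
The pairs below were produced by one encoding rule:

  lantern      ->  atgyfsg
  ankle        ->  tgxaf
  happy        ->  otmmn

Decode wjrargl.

boiling

l(11)→a(0) and a(0)→t(19) fit y≡3x+19 (mod 26); the inverse of 3 mod 26 is 9. This is an affine cipher: with a=0,…,z=25, each position x becomes (3x+19) mod 26.
Reversing it on wjrargl: w(22)→9·(22−19)≡1=b; j(9)→9·(9−19)≡14=o; r(17)→9·(17−19)≡8=i; a(0)→9·(0−19)≡11=l; r(17)→9·(17−19)≡8=i; g(6)→9·(6−19)≡13=n; l(11)→9·(11−19)≡6=g (all mod 26).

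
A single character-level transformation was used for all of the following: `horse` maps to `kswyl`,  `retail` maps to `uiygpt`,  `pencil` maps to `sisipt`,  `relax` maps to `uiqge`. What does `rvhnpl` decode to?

orchid

In horse: h→k is +3, o→s is +4, r→w is +5, s→y is +6 — the shift increases by 1 each position. The shift increases by 1 at each position, starting from +3: 3, 4, 5, ….
Undoing it on rvhnpl: r−3=o, v−4=r, h−5=c, n−6=h, p−7=i, l−8=d.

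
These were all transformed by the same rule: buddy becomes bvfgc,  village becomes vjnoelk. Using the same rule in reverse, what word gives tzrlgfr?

Each letter shifts forward by its position index (0, 1, 2, …) — the shift grows by one for each successive letter.
Reversing it on tzrlgfr: t−0=t, z−1=y, r−2=p, l−3=i, g−4=c, f−5=a, r−6=l.

typical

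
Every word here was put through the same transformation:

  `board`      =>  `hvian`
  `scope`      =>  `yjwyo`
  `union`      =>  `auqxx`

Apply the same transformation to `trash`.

In board: b→h is +6, o→v is +7, a→i is +8, r→a is +9 — the shift increases by 1 each position. The shift increases by 1 at each position, starting from +6: 6, 7, 8, ….
On trash: t+6=z, r+7=y, a+8=i, s+9=b, h+10=r.

zyibr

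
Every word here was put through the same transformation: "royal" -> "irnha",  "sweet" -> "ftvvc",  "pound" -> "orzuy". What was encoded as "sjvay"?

Treating letters as 0–25, the rule is x ↦ 23x + 7 (mod 26).
Undoing it on sjvay: s(18)→17·(18−7)≡5=f; j(9)→17·(9−7)≡8=i; v(21)→17·(21−7)≡4=e; a(0)→17·(0−7)≡11=l; y(24)→17·(24−7)≡3=d (all mod 26).

field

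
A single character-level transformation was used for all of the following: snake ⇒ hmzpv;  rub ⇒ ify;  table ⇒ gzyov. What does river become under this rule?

Each pair mirrors across the alphabet (s↔h, n↔m, a↔z): positions sum to 25. Letters are reflected about the middle of the alphabet (position → 25−position): Atbash.
Applying it to river: r↔i, i↔r, v↔e, e↔v, r↔i.

irevi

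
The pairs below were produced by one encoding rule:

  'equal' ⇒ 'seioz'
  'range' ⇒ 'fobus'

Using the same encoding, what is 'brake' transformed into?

It's a constant shift of +14 (ROT14).
On brake: b+14=p, r+14=f, a+14=o, k+14=y, e+14=s.

pfoys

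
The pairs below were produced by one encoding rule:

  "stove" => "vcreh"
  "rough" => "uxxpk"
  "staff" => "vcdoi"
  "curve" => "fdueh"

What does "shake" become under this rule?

vqdth

Shifts by position in stove: pos 0: s→v (+3), pos 1: t→c (+9), pos 2: o→r (+3), pos 3: v→e (+9) — repeating every 2. The shifts repeat in a cycle of length 2: positions 0,1,… shift by +3, +9, then the pattern repeats.
Applying it to shake: s+3=v, h+9=q, a+3=d, k+9=t, e+3=h.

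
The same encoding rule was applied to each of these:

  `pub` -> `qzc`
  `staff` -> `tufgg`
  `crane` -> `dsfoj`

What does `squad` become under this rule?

The shift depends on letter class: consonant p→q is +1, but vowel u→z is +5. Two shifts are in play — +5 for a/e/i/o/u, +1 for every other letter.
On squad: s(cons)+1=t, q(cons)+1=r, u(vowel)+5=z, a(vowel)+5=f, d(cons)+1=e.

trzfe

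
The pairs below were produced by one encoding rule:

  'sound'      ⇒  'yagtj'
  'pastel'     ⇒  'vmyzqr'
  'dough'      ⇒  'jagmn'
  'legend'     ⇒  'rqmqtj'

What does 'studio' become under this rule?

The shift depends on letter class: consonant s→y is +6, but vowel o→a is +12. Vowels shift forward by 12 and consonants shift forward by 6.
For studio: s(cons)+6=y, t(cons)+6=z, u(vowel)+12=g, d(cons)+6=j, i(vowel)+12=u, o(vowel)+12=a.

yzgjua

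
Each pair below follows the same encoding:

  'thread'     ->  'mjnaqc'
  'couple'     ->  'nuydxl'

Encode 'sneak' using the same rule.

tjnwb

The output letters match the input read backwards, each shifted +9: thread reversed is daerht. Two steps: reverse the string, then apply a Caesar shift of +9.
Applying it to sneak: reverse → kaens; then shift: k+9=t, a+9=j, e+9=n, n+9=w, s+9=b.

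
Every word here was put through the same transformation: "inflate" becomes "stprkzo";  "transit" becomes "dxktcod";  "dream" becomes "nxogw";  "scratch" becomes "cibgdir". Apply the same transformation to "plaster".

Shifts by position in inflate: pos 0: i→s (+10), pos 1: n→t (+6), pos 2: f→p (+10), pos 3: l→r (+6) — repeating every 2. It's a Vigenère-style cipher with numeric key [10,6]: position i shifts by key[i mod 2].
For plaster: p+10=z, l+6=r, a+10=k, s+6=y, t+10=d, e+6=k, r+10=b.

zrkydkb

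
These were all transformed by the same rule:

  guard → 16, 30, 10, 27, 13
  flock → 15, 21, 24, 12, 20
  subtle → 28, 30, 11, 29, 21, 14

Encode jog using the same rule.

19, 24, 16

g is letter #7 and maps to 16: an offset of 9. Each letter is replaced by its alphabet position (a=1..z=26) + 9.
On jog: j=10→19, o=15→24, g=7→16.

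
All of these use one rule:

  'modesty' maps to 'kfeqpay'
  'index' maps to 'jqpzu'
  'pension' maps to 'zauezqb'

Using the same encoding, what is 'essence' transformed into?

The output letters match the input read backwards, each shifted +12: modesty reversed is ytsedom. Read the word backwards and shift each letter +12.
On essence: reverse → ecnesse; then shift: e+12=q, c+12=o, n+12=z, e+12=q, s+12=e, s+12=e, e+12=q.

qozqeeq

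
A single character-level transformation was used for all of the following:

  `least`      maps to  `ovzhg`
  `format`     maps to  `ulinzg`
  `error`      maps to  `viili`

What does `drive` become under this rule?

wirev

Each letter is replaced by its mirror in the alphabet: a↔z, b↔y, c↔x, and so on (the Atbash cipher).
On drive: d↔w, r↔i, i↔r, v↔e, e↔v.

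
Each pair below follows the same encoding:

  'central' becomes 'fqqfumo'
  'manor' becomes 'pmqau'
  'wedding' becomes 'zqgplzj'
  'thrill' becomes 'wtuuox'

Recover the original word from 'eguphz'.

burden

A repeating key of period 2 is used — shifts +3, +12 over and over.
Undoing it on eguphz: e−3=b, g−12=u, u−3=r, p−12=d, h−3=e, z−12=n.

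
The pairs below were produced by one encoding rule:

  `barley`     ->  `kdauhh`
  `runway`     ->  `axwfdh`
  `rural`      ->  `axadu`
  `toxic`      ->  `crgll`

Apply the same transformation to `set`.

bhc

Vowels shift forward by 3 and consonants shift forward by 9.
For set: s(cons)+9=b, e(vowel)+3=h, t(cons)+9=c.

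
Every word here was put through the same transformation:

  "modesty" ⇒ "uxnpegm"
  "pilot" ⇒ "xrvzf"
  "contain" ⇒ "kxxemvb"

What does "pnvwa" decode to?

In modesty: m→u is +8, o→x is +9, d→n is +10, e→p is +11 — the shift increases by 1 each position. Each letter shifts forward by (position + 8), i.e. 8, 9, 10, … — the shift grows by one for each successive letter.
Undoing it on pnvwa: p−8=h, n−9=e, v−10=l, w−11=l, a−12=o.

hello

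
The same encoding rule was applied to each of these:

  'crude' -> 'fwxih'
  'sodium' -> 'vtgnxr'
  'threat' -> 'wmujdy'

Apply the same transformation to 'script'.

vhunsy

Shifts by position in crude: pos 0: c→f (+3), pos 1: r→w (+5), pos 2: u→x (+3), pos 3: d→i (+5) — repeating every 2. A repeating key of period 2 is used — shifts +3, +5 over and over.
Applying it to script: s+3=v, c+5=h, r+3=u, i+5=n, p+3=s, t+5=y.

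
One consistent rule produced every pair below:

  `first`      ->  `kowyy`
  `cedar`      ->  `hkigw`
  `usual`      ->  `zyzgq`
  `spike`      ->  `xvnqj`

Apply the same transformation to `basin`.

ggxos

Shifts by position in first: pos 0: f→k (+5), pos 1: i→o (+6), pos 2: r→w (+5), pos 3: s→y (+6) — repeating every 2. A repeating key of period 2 is used — shifts +5, +6 over and over.
On basin: b+5=g, a+6=g, s+5=x, i+6=o, n+5=s.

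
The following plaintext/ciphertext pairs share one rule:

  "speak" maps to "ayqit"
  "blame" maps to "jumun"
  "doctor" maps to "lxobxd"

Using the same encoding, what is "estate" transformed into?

mbficq

Shifts by position in speak: pos 0: s→a (+8), pos 1: p→y (+9), pos 2: e→q (+12), pos 3: a→i (+8), pos 4: k→t (+9) — repeating every 3. The shifts repeat in a cycle of length 3: positions 0,1,… shift by +8, +9, +12, then the pattern repeats.
Applying it to estate: e+8=m, s+9=b, t+12=f, a+8=i, t+9=c, e+12=q.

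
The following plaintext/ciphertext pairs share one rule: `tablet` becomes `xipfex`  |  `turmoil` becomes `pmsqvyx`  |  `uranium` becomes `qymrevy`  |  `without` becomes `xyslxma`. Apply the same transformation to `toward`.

The output letters match the input read backwards, each shifted +4: tablet reversed is telbat. The word is reversed, then every letter is shifted forward by 4.
On toward: reverse → drawot; then shift: d+4=h, r+4=v, a+4=e, w+4=a, o+4=s, t+4=x.

hveasx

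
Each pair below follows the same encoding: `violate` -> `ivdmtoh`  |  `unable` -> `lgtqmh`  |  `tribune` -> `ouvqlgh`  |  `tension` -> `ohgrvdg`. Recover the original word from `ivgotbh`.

vintage

This is an affine cipher: with a=0,…,z=25, each position x becomes (23x+19) mod 26.
Reversing it on ivgotbh: i(8)→17·(8−19)≡21=v; v(21)→17·(21−19)≡8=i; g(6)→17·(6−19)≡13=n; o(14)→17·(14−19)≡19=t; t(19)→17·(19−19)≡0=a; b(1)→17·(1−19)≡6=g; h(7)→17·(7−19)≡4=e (all mod 26).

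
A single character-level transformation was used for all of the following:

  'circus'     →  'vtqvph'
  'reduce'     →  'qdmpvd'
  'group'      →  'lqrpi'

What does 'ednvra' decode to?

c(2)→v(21) and i(8)→t(19) fit y≡17x+13 (mod 26); the inverse of 17 mod 26 is 23. Each letter's alphabet position (a=0..z=25) is mapped through 17·x+13 mod 26 — an affine cipher.
Undoing it on ednvra: e(4)→23·(4−13)≡1=b; d(3)→23·(3−13)≡4=e; n(13)→23·(13−13)≡0=a; v(21)→23·(21−13)≡2=c; r(17)→23·(17−13)≡14=o; a(0)→23·(0−13)≡13=n (all mod 26).

beacon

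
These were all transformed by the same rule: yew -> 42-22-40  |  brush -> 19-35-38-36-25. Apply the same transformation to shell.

y is letter #25 and maps to 42: an offset of 17. Letters become their 1-based position plus 17 (so a→18, b→19, …).
Applying it to shell: s=19→36, h=8→25, e=5→22, l=12→29, l=12→29.

36-25-22-29-29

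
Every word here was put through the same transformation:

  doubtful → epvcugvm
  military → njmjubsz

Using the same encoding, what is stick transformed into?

Compare letters: d→e is +1, o→p is +1, u→v is +1 — a constant shift. Every letter moves 1 place later in the alphabet, wrapping around z→a.
Applying it to stick: s+1=t, t+1=u, i+1=j, c+1=d, k+1=l.

tujdl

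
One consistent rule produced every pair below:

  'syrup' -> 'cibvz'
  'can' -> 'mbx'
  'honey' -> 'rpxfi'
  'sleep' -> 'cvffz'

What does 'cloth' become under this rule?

The shift depends on letter class: consonant s→c is +10, but vowel u→v is +1. The rule splits by letter class: vowels +1, consonants +10.
On cloth: c(cons)+10=m, l(cons)+10=v, o(vowel)+1=p, t(cons)+10=d, h(cons)+10=r.

mvpdr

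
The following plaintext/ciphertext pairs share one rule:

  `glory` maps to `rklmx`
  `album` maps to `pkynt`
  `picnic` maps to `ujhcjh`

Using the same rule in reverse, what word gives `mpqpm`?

g(6)→r(17) and l(11)→k(10) fit y≡9x+15 (mod 26); the inverse of 9 mod 26 is 3. Each letter's alphabet position (a=0..z=25) is mapped through 9·x+15 mod 26 — an affine cipher.
Undoing it on mpqpm: m(12)→3·(12−15)≡17=r; p(15)→3·(15−15)≡0=a; q(16)→3·(16−15)≡3=d; p(15)→3·(15−15)≡0=a; m(12)→3·(12−15)≡17=r (all mod 26).

radar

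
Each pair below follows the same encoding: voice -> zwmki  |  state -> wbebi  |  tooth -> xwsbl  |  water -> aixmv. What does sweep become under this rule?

The shifts repeat in a cycle of length 2: positions 0,1,… shift by +4, +8, then the pattern repeats.
On sweep: s+4=w, w+8=e, e+4=i, e+8=m, p+4=t.

weimt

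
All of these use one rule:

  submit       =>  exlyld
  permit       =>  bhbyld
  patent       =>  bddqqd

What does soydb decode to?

glory

It's a Vigenère-style cipher with numeric key [12,3,10]: position i shifts by key[i mod 3].
Decoding soydb: s−12=g, o−3=l, y−10=o, d−12=r, b−3=y.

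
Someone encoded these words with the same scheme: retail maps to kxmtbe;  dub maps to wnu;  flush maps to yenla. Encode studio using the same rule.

Compare letters: r→k is +19, e→x is +19, t→m is +19 — a constant shift. It's a constant shift of +19 (ROT19).
Applying it to studio: s+19=l, t+19=m, u+19=n, d+19=w, i+19=b, o+19=h.

lmnwbh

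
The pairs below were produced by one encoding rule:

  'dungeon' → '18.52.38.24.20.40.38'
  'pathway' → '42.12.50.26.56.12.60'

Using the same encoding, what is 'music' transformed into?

The formula is n = 2×(alphabet index, a=1) + 10.
Applying it to music: m=13→36, u=21→52, s=19→48, i=9→28, c=3→16.

36.52.48.28.16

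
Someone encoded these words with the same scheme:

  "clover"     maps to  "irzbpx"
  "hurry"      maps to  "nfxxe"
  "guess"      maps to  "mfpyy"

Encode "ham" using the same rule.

The shift depends on letter class: consonant c→i is +6, but vowel o→z is +11. Vowels shift forward by 11 and consonants shift forward by 6.
On ham: h(cons)+6=n, a(vowel)+11=l, m(cons)+6=s.

nls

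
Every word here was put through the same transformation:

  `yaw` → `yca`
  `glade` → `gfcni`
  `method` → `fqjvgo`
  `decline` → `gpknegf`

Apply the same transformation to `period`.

The word is reversed, then every letter is shifted forward by 2.
On period: reverse → doirep; then shift: d+2=f, o+2=q, i+2=k, r+2=t, e+2=g, p+2=r.

fqktgr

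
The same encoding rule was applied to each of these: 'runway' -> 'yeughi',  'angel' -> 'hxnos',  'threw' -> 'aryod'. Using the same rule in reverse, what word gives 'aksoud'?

talent

Shifts by position in runway: pos 0: r→y (+7), pos 1: u→e (+10), pos 2: n→u (+7), pos 3: w→g (+10) — repeating every 2. It's a Vigenère-style cipher with numeric key [7,10]: position i shifts by key[i mod 2].
Undoing it on aksoud: a−7=t, k−10=a, s−7=l, o−10=e, u−7=n, d−10=t.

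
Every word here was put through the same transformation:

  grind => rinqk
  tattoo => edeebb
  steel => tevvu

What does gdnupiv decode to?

failure

g(6)→r(17) and r(17)→i(8) fit y≡11x+3 (mod 26); the inverse of 11 mod 26 is 19. Each letter's alphabet position (a=0..z=25) is mapped through 11·x+3 mod 26 — an affine cipher.
Decoding gdnupiv: g(6)→19·(6−3)≡5=f; d(3)→19·(3−3)≡0=a; n(13)→19·(13−3)≡8=i; u(20)→19·(20−3)≡11=l; p(15)→19·(15−3)≡20=u; i(8)→19·(8−3)≡17=r; v(21)→19·(21−3)≡4=e (all mod 26).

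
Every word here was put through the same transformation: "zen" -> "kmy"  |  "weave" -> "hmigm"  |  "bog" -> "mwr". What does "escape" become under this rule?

mdniam

Two shifts are in play — +8 for a/e/i/o/u, +11 for every other letter.
For escape: e(vowel)+8=m, s(cons)+11=d, c(cons)+11=n, a(vowel)+8=i, p(cons)+11=a, e(vowel)+8=m.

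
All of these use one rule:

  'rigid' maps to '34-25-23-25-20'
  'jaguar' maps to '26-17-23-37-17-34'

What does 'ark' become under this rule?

17-34-27

Letters become their 1-based position plus 16 (so a→17, b→18, …).
For ark: a=1→17, r=18→34, k=11→27.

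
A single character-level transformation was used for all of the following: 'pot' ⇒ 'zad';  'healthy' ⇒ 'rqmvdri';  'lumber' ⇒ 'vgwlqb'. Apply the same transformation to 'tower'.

The shift depends on letter class: consonant p→z is +10, but vowel o→a is +12. Two shifts are in play — +12 for a/e/i/o/u, +10 for every other letter.
For tower: t(cons)+10=d, o(vowel)+12=a, w(cons)+10=g, e(vowel)+12=q, r(cons)+10=b.

dagqb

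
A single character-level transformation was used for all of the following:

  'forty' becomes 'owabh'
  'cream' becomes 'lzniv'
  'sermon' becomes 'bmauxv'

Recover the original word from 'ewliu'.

Shifts by position in forty: pos 0: f→o (+9), pos 1: o→w (+8), pos 2: r→a (+9), pos 3: t→b (+8) — repeating every 2. A repeating key of period 2 is used — shifts +9, +8 over and over.
Reversing it on ewliu: e−9=v, w−8=o, l−9=c, i−8=a, u−9=l.

vocal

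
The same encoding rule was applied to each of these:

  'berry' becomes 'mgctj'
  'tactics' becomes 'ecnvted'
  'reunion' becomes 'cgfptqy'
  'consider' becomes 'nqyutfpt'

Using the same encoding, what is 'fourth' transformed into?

It's a Vigenère-style cipher with numeric key [11,2]: position i shifts by key[i mod 2].
On fourth: f+11=q, o+2=q, u+11=f, r+2=t, t+11=e, h+2=j.

qqftej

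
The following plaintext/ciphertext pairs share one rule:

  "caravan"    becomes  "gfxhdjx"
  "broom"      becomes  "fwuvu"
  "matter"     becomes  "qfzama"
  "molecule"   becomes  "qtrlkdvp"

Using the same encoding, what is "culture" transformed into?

Each letter shifts forward by (position + 4), i.e. 4, 5, 6, … — the shift grows by one for each successive letter.
For culture: c+4=g, u+5=z, l+6=r, t+7=a, u+8=c, r+9=a, e+10=o.

gzracao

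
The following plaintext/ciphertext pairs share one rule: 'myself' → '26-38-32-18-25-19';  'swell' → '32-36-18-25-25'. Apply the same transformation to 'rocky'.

Each letter is replaced by its alphabet position (a=1..z=26) + 13.
On rocky: r=18→31, o=15→28, c=3→16, k=11→24, y=25→38.

31-28-16-24-38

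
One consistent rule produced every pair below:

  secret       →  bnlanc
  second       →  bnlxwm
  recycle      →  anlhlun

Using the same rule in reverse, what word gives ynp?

peg

Compare letters: s→b is +9, e→n is +9, c→l is +9 — a constant shift. It's a constant shift of +9 (ROT9).
Undoing it on ynp: y−9=p, n−9=e, p−9=g.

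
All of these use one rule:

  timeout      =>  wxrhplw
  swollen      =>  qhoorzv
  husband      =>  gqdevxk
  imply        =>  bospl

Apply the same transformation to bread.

gdhue

Two steps: reverse the string, then apply a Caesar shift of +3.
On bread: reverse → daerb; then shift: d+3=g, a+3=d, e+3=h, r+3=u, b+3=e.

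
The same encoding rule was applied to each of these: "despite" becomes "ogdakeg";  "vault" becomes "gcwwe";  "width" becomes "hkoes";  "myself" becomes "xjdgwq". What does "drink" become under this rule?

ockyv

The rule splits by letter class: vowels +2, consonants +11.
Applying it to drink: d(cons)+11=o, r(cons)+11=c, i(vowel)+2=k, n(cons)+11=y, k(cons)+11=v.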